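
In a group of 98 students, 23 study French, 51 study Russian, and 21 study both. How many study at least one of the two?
|A∪B| = |A| + |B| - |A∩B| = 23 + 51 - 21 = 53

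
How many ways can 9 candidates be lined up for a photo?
9! = 362880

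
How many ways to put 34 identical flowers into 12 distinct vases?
C(34+12-1, 12-1) = C(45, 11) = 10150595910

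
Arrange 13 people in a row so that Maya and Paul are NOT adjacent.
Total - adjacent = 13! - (13-1)!×2 = 6227020800 - 958003200 = 5269017600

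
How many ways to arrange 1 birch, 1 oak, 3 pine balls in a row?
5! / (1! × 1! × 3!) = 20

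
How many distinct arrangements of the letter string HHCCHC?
6! / (3! × 3!) = 20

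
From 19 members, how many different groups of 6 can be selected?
C(19,6) = 19!/(6!×13!) = 27132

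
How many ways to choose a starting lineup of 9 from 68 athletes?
C(68,9) = 68!/(9!×59!) = 49280065120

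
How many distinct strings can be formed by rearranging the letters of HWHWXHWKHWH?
11! / (4! × 1! × 5! × 1!) = 13860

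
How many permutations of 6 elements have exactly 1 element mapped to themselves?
Choose the 1 fixed point C(6,1) = 6, derange the rest: !5 = Σ_{j=0}^{5} (-1)^j·5!/j! = 120 - 120 + 60 - 20 + 5 - 1 = 44. Product = 6 × 44 = 264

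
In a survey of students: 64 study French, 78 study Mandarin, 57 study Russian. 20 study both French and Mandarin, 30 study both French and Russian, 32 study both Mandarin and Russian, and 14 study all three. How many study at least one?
|A∪B∪C| = 64+78+57-20-30-32+14 = 131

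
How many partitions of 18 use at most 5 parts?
By conjugation, equals partitions of 18 into parts ≤ 5. Let r_j(i) = number of partitions of i into parts ≤ j, for i = 0..18. r_1(i) = 1 for all i; r_j(i) = r_{j-1}(i) + r_j(i-j). Rows j = 2..5: ≤2: 1 1 2 2 3 3 4 4 5 5 6 6 7 7 8 8 9 9 10; ≤3: 1 1 2 3 4 5 7 8 10 12 14 16 19 21 24 27 30 33 37; ≤4: 1 1 2 3 5 6 9 11 15 18 23 27 34 39 47 54 64 72 84; ≤5: 1 1 2 3 5 7 10 13 18 23 30 37 47 57 70 84 101 119 141. r_5(18) = 141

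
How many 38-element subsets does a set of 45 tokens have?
C(45,38) = 45!/(38!×7!) = 45379620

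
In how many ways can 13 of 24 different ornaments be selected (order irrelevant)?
C(24,13) = 24!/(13!×11!) = 2496144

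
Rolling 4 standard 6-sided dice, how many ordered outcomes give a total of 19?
Coefficient of x^19 in (x + x² + ... + x^6)^4. By inclusion-exclusion on dice exceeding 6: Σ_j (-1)^j C(4,j)·C(19-1-6j, 3) = C(4,0)·C(18,3) - C(4,1)·C(12,3) + C(4,2)·C(6,3) = 1·816 - 4·220 + 6·20 = 56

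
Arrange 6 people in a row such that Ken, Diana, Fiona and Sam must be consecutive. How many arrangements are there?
Treat the 4 as one block: (6-4+1)! × 4! = 6 × 24 = 144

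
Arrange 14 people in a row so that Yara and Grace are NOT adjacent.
Total - adjacent = 14! - (14-1)!×2 = 87178291200 - 12454041600 = 74724249600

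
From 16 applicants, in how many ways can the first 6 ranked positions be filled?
P(16,6) = 16!/(16-6)! = 5765760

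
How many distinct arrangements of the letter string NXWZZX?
6! / (1! × 2! × 1! × 2!) = 180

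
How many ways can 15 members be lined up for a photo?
15! = 1307674368000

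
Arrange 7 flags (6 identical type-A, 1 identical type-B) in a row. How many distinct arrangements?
7! / (6! × 1!) = 7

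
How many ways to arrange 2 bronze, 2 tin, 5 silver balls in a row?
9! / (2! × 2! × 5!) = 756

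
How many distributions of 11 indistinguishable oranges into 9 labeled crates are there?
C(11+9-1, 9-1) = C(19, 8) = 75582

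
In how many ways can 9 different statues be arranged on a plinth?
9! = 362880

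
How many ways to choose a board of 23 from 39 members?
C(39,23) = 39!/(23!×16!) = 37711260990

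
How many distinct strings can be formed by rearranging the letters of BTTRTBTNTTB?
11! / (3! × 6! × 1! × 1!) = 9240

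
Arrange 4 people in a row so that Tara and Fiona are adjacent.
Treat as block: (4-1)! × 2! = 6 × 2 = 12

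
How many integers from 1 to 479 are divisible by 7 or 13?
⌊479/7⌋ + ⌊479/13⌋ - ⌊479/91⌋ = 68 + 36 - 5 = 99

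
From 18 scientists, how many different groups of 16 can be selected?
C(18,16) = 18!/(16!×2!) = 153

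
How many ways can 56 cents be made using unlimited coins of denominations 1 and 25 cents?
Coefficient of x^56 in 1/(1-x^1) · 1/(1-x^25). Use j coins of 25 for j = 0..⌊56/25⌋ = 2, the rest in 1s: 2 + 1 = 3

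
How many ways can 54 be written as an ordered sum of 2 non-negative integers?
C(54+2-1, 2-1) = C(55, 1) = 55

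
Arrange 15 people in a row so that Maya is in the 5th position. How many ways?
Fix one position: (15-1)! = 87178291200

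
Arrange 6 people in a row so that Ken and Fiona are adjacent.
Treat as block: (6-1)! × 2! = 120 × 2 = 240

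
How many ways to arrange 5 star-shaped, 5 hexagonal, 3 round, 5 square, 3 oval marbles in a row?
21! / (5! × 5! × 3! × 5! × 3!) = 821292151680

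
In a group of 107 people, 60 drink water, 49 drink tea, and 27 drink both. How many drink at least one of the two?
|A∪B| = |A| + |B| - |A∩B| = 60 + 49 - 27 = 82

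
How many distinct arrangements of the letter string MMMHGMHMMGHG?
12! / (3! × 6! × 3!) = 18480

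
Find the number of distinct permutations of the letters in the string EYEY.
4! / (2! × 2!) = 6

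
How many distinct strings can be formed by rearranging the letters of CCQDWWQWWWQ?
11! / (3! × 1! × 2! × 5!) = 27720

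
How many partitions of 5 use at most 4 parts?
By conjugation, equals partitions of 5 into parts ≤ 4. Let r_j(i) = number of partitions of i into parts ≤ j, for i = 0..5. r_1(i) = 1 for all i; r_j(i) = r_{j-1}(i) + r_j(i-j). Rows j = 2..4: ≤2: 1 1 2 2 3 3; ≤3: 1 1 2 3 4 5; ≤4: 1 1 2 3 5 6. r_4(5) = 6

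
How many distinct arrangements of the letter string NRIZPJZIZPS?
11! / (1! × 2! × 1! × 1! × 1! × 3! × 2!) = 1663200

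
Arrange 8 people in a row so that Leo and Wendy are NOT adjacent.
Total - adjacent = 8! - (8-1)!×2 = 40320 - 10080 = 30240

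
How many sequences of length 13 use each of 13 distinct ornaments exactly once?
13! = 6227020800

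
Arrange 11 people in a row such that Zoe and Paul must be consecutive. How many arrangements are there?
Treat the 2 as one block: (11-2+1)! × 2! = 3628800 × 2 = 7257600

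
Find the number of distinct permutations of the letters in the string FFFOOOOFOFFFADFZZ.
17! / (8! × 1! × 5! × 1! × 2!) = 36756720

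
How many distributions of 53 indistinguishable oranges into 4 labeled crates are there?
C(53+4-1, 4-1) = C(56, 3) = 27720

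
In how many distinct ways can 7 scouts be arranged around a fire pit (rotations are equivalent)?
Circular: fix one position, arrange the rest. (7-1)! = 720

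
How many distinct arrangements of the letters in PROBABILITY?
11! / (1! × 1! × 1! × 2! × 1! × 2! × 1! × 1! × 1!) = 9979200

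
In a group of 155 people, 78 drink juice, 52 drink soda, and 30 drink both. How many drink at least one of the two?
|A∪B| = |A| + |B| - |A∩B| = 78 + 52 - 30 = 100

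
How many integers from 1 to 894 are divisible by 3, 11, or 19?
⌊894/3⌋+⌊894/11⌋+⌊894/19⌋ - ⌊894/33⌋-⌊894/57⌋-⌊894/209⌋ + ⌊894/627⌋ = 298+81+47 - 27-15-4 + 1 = 381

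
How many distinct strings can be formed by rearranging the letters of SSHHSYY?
7! / (3! × 2! × 2!) = 210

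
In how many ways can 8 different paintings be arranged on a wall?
8! = 40320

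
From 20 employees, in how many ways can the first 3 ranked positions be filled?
P(20,3) = 20!/(20-3)! = 6840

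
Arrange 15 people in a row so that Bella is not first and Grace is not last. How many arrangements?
By inclusion-exclusion: 15! - 2×(15-1)! + (15-2)! = 1307674368000 - 174356582400 + 6227020800 = 1139544806400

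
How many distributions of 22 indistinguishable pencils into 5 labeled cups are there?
C(22+5-1, 5-1) = C(26, 4) = 14950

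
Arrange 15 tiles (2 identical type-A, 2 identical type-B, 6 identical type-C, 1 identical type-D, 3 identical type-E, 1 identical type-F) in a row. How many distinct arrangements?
15! / (2! × 2! × 6! × 1! × 3! × 1!) = 75675600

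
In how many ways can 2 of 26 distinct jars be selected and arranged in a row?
P(26,2) = 26!/(26-2)! = 650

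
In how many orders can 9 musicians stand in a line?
9! = 362880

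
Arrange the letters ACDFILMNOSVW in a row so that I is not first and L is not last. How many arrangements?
By inclusion-exclusion: 12! - 2×(12-1)! + (12-2)! = 479001600 - 79833600 + 3628800 = 402796800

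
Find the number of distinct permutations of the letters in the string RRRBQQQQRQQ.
11! / (1! × 4! × 6!) = 2310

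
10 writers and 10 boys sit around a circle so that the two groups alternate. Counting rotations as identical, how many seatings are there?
Fix one of the writers: (10-1)! ways for the remaining writers, × 10! ways for the boys = 362880 × 3628800 = 1316818944000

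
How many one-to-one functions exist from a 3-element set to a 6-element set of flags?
P(6,3) = 6!/(6-3)! = 120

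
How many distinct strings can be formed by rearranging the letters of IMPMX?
5! / (1! × 1! × 2! × 1!) = 60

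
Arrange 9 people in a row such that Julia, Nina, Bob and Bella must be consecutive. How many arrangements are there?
Treat the 4 as one block: (9-4+1)! × 4! = 720 × 24 = 17280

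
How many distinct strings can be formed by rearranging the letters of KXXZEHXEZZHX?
12! / (1! × 2! × 4! × 3! × 2!) = 831600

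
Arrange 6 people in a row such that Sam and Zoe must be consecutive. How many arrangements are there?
Treat the 2 as one block: (6-2+1)! × 2! = 120 × 2 = 240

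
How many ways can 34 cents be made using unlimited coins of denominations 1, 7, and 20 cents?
Coefficient of x^34 in 1/(1-x^1) · 1/(1-x^7) · 1/(1-x^20). Case on j = number of 20-cent coins (j = 0..1); remainder r = 34 - 20j is made from {1,7} in ⌊r/7⌋+1 ways. r = 34, 14 → 5 + 3 = 8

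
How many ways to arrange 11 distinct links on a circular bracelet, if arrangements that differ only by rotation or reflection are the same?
(11-1)!/2 = 3628800/2 = 1814400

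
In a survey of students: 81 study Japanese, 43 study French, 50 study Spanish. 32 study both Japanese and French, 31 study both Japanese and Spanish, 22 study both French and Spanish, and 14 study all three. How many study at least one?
|A∪B∪C| = 81+43+50-32-31-22+14 = 103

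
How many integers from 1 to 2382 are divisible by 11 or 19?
⌊2382/11⌋ + ⌊2382/19⌋ - ⌊2382/209⌋ = 216 + 125 - 11 = 330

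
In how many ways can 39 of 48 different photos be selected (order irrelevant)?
C(48,39) = 48!/(39!×9!) = 1677106640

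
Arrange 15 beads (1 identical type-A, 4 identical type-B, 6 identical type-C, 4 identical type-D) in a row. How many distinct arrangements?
15! / (1! × 4! × 6! × 4!) = 3153150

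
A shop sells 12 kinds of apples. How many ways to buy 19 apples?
C(19+12-1, 12-1) = C(30, 11) = 54627300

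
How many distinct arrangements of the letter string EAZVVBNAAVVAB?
13! / (1! × 2! × 4! × 1! × 4! × 1!) = 5405400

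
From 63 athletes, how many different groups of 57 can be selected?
C(63,57) = 63!/(57!×6!) = 67945521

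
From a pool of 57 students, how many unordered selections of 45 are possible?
C(57,45) = 57!/(45!×12!) = 707285522580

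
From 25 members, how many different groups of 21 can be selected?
C(25,21) = 25!/(21!×4!) = 12650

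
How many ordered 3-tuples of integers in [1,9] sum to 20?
Coefficient of x^20 in (x + x² + ... + x^9)^3. By inclusion-exclusion on dice exceeding 9: Σ_j (-1)^j C(3,j)·C(20-1-9j, 2) = C(3,0)·C(19,2) - C(3,1)·C(10,2) = 1·171 - 3·45 = 36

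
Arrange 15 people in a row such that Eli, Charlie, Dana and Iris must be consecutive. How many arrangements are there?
Treat the 4 as one block: (15-4+1)! × 4! = 479001600 × 24 = 11496038400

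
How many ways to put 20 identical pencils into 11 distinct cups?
C(20+11-1, 11-1) = C(30, 10) = 30045015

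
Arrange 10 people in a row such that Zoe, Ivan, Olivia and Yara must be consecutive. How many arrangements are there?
Treat the 4 as one block: (10-4+1)! × 4! = 5040 × 24 = 120960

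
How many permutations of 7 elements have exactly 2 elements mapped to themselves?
Choose the 2 fixed points C(7,2) = 21, derange the rest: !5 = Σ_{j=0}^{5} (-1)^j·5!/j! = 120 - 120 + 60 - 20 + 5 - 1 = 44. Product = 21 × 44 = 924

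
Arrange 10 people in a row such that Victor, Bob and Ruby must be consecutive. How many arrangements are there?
Treat the 3 as one block: (10-3+1)! × 3! = 40320 × 6 = 241920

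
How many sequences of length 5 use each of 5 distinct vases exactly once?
5! = 120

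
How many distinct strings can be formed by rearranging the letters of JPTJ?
4! / (1! × 2! × 1!) = 12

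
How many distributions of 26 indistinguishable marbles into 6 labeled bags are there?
C(26+6-1, 6-1) = C(31, 5) = 169911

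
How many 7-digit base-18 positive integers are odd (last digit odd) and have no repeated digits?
Last∈{1,3,5,7,9,11,13,15,17}. Last=0: 0. Last nonzero: 9×16×P(16,5) = 75479040. Total = 75479040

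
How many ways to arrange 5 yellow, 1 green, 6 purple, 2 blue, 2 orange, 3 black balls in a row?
19! / (5! × 1! × 6! × 2! × 2! × 3!) = 58663725120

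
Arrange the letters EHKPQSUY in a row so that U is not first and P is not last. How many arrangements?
By inclusion-exclusion: 8! - 2×(8-1)! + (8-2)! = 40320 - 10080 + 720 = 30960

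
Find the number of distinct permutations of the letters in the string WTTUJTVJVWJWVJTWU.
17! / (2! × 4! × 4! × 3! × 4!) = 2144142000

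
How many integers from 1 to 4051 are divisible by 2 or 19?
⌊4051/2⌋ + ⌊4051/19⌋ - ⌊4051/38⌋ = 2025 + 213 - 106 = 2132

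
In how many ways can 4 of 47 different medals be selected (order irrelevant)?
C(47,4) = 47!/(4!×43!) = 178365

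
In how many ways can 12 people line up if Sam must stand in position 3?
Fix one position: (12-1)! = 39916800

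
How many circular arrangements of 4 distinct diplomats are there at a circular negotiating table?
Circular: fix one position, arrange the rest. (4-1)! = 6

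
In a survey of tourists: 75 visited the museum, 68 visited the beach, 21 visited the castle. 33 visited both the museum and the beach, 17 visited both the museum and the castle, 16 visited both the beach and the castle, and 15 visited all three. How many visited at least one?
|A∪B∪C| = 75+68+21-33-17-16+15 = 113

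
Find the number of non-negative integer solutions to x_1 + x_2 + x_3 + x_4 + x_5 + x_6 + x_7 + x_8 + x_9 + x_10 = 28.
C(28+10-1, 10-1) = C(37, 9) = 124403620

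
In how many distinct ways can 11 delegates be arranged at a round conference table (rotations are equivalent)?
Circular: fix one position, arrange the rest. (11-1)! = 3628800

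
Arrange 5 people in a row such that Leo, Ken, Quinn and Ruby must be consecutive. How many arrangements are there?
Treat the 4 as one block: (5-4+1)! × 4! = 2 × 24 = 48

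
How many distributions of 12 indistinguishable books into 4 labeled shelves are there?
C(12+4-1, 4-1) = C(15, 3) = 455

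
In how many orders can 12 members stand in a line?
12! = 479001600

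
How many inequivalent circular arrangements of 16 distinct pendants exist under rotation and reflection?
(16-1)!/2 = 1307674368000/2 = 653837184000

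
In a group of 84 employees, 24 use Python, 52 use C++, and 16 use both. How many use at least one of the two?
|A∪B| = |A| + |B| - |A∩B| = 24 + 52 - 16 = 60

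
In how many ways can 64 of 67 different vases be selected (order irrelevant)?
C(67,64) = 67!/(64!×3!) = 47905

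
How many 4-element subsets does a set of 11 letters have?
C(11,4) = 11!/(4!×7!) = 330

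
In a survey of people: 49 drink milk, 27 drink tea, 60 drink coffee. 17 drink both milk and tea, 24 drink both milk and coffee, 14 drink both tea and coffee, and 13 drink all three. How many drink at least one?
|A∪B∪C| = 49+27+60-17-24-14+13 = 94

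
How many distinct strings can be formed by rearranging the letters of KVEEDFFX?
8! / (2! × 1! × 1! × 1! × 2! × 1!) = 10080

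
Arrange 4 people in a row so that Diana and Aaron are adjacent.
Treat as block: (4-1)! × 2! = 6 × 2 = 12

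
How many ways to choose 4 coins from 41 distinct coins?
C(41,4) = 41!/(4!×37!) = 101270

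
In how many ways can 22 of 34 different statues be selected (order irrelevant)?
C(34,22) = 34!/(22!×12!) = 548354040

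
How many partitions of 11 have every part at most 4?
Let r_j(i) = number of partitions of i into parts ≤ j, for i = 0..11. r_1(i) = 1 for all i; r_j(i) = r_{j-1}(i) + r_j(i-j). Rows j = 2..4: ≤2: 1 1 2 2 3 3 4 4 5 5 6 6; ≤3: 1 1 2 3 4 5 7 8 10 12 14 16; ≤4: 1 1 2 3 5 6 9 11 15 18 23 27. r_4(11) = 27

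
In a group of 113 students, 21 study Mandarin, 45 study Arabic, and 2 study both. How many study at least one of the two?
|A∪B| = |A| + |B| - |A∩B| = 21 + 45 - 2 = 64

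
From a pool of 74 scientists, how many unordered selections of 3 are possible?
C(74,3) = 74!/(3!×71!) = 64824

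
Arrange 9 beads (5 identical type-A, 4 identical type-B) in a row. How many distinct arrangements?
9! / (5! × 4!) = 126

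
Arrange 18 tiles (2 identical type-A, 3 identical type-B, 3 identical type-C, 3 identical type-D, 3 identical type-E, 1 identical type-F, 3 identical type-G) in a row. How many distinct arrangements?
18! / (2! × 3! × 3! × 3! × 3! × 1! × 3!) = 411675264000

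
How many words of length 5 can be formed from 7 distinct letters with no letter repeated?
P(7,5) = 7!/(7-5)! = 2520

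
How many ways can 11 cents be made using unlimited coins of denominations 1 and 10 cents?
Coefficient of x^11 in 1/(1-x^1) · 1/(1-x^10). Use j coins of 10 for j = 0..⌊11/10⌋ = 1, the rest in 1s: 1 + 1 = 2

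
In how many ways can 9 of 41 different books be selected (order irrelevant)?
C(41,9) = 41!/(9!×32!) = 350343565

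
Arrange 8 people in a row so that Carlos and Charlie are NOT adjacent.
Total - adjacent = 8! - (8-1)!×2 = 40320 - 10080 = 30240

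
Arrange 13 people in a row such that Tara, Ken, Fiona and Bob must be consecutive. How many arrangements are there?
Treat the 4 as one block: (13-4+1)! × 4! = 3628800 × 24 = 87091200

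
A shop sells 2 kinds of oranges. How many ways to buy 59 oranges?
C(59+2-1, 2-1) = C(60, 1) = 60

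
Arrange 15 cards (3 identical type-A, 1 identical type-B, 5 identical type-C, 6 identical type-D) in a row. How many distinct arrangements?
15! / (3! × 1! × 5! × 6!) = 2522520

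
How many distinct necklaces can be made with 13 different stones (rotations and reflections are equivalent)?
(13-1)!/2 = 479001600/2 = 239500800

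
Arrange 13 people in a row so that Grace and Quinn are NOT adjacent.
Total - adjacent = 13! - (13-1)!×2 = 6227020800 - 958003200 = 5269017600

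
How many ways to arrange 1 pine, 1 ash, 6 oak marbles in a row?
8! / (1! × 1! × 6!) = 56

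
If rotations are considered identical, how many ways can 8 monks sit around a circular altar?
Circular: fix one position, arrange the rest. (8-1)! = 5040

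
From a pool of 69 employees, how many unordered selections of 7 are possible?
C(69,7) = 69!/(7!×62!) = 1078897248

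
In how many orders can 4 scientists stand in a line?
4! = 24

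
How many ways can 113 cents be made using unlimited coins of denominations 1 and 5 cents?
Coefficient of x^113 in 1/(1-x^1) · 1/(1-x^5). Use j coins of 5 for j = 0..⌊113/5⌋ = 22, the rest in 1s: 22 + 1 = 23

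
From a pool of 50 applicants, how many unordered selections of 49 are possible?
C(50,49) = 50!/(49!×1!) = 50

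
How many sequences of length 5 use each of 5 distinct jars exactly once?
5! = 120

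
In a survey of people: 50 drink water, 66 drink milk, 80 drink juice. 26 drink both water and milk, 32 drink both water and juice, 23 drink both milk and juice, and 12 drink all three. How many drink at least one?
|A∪B∪C| = 50+66+80-26-32-23+12 = 127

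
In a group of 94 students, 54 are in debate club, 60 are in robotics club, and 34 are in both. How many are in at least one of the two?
|A∪B| = |A| + |B| - |A∩B| = 54 + 60 - 34 = 80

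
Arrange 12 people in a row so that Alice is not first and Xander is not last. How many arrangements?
By inclusion-exclusion: 12! - 2×(12-1)! + (12-2)! = 479001600 - 79833600 + 3628800 = 402796800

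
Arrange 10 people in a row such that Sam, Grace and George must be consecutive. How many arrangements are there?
Treat the 3 as one block: (10-3+1)! × 3! = 40320 × 6 = 241920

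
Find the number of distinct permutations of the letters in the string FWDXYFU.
7! / (1! × 1! × 1! × 1! × 2! × 1!) = 2520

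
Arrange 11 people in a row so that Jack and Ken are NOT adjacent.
Total - adjacent = 11! - (11-1)!×2 = 39916800 - 7257600 = 32659200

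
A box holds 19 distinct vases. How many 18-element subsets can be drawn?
C(19,18) = 19!/(18!×1!) = 19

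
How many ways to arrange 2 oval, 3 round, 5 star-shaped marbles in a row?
10! / (2! × 3! × 5!) = 2520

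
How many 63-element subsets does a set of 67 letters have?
C(67,63) = 67!/(63!×4!) = 766480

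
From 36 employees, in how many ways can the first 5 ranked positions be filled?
P(36,5) = 36!/(36-5)! = 45239040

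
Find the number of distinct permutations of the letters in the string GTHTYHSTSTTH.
12! / (2! × 3! × 1! × 1! × 5!) = 332640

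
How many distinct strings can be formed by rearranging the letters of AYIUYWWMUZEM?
12! / (1! × 1! × 1! × 1! × 2! × 2! × 2! × 2!) = 29937600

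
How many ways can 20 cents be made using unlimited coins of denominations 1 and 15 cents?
Coefficient of x^20 in 1/(1-x^1) · 1/(1-x^15). Use j coins of 15 for j = 0..⌊20/15⌋ = 1, the rest in 1s: 1 + 1 = 2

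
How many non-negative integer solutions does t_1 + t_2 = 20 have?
C(20+2-1, 2-1) = C(21, 1) = 21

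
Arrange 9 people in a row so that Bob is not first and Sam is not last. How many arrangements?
By inclusion-exclusion: 9! - 2×(9-1)! + (9-2)! = 362880 - 80640 + 5040 = 287280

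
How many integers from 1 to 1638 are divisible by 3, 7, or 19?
⌊1638/3⌋+⌊1638/7⌋+⌊1638/19⌋ - ⌊1638/21⌋-⌊1638/57⌋-⌊1638/133⌋ + ⌊1638/399⌋ = 546+234+86 - 78-28-12 + 4 = 752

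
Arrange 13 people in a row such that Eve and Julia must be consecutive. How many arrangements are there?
Treat the 2 as one block: (13-2+1)! × 2! = 479001600 × 2 = 958003200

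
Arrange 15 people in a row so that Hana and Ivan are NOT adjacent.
Total - adjacent = 15! - (15-1)!×2 = 1307674368000 - 174356582400 = 1133317785600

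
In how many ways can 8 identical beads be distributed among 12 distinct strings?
C(8+12-1, 12-1) = C(19, 11) = 75582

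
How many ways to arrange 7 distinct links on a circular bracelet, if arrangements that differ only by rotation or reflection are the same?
(7-1)!/2 = 720/2 = 360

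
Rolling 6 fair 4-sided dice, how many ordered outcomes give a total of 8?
Coefficient of x^8 in (x + x² + ... + x^4)^6. By inclusion-exclusion on dice exceeding 4: Σ_j (-1)^j C(6,j)·C(8-1-4j, 5) = C(6,0)·C(7,5) = 1·21 = 21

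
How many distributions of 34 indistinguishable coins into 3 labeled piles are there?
C(34+3-1, 3-1) = C(36, 2) = 630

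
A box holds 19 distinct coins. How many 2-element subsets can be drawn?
C(19,2) = 19!/(2!×17!) = 171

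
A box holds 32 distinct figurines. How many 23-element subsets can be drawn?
C(32,23) = 32!/(23!×9!) = 28048800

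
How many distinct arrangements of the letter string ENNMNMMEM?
9! / (4! × 3! × 2!) = 1260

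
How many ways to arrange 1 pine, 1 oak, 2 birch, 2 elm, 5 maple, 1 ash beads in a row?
12! / (1! × 1! × 2! × 2! × 5! × 1!) = 997920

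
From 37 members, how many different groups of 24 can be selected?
C(37,24) = 37!/(24!×13!) = 3562467300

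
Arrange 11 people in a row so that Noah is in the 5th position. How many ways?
Fix one position: (11-1)! = 3628800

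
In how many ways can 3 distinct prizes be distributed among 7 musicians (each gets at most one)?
P(7,3) = 7!/(7-3)! = 210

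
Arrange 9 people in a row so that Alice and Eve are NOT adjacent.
Total - adjacent = 9! - (9-1)!×2 = 362880 - 80640 = 282240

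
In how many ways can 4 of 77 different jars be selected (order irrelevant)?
C(77,4) = 77!/(4!×73!) = 1353275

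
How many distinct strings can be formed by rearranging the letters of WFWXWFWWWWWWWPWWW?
17! / (1! × 13! × 2! × 1!) = 28560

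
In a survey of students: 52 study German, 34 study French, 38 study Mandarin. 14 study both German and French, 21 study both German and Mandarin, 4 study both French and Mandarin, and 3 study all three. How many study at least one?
|A∪B∪C| = 52+34+38-14-21-4+3 = 88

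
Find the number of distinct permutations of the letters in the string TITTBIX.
7! / (1! × 1! × 3! × 2!) = 420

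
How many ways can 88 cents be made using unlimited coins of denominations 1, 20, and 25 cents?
Coefficient of x^88 in 1/(1-x^1) · 1/(1-x^20) · 1/(1-x^25). Case on j = number of 25-cent coins (j = 0..3); remainder r = 88 - 25j is made from {1,20} in ⌊r/20⌋+1 ways. r = 88, 63, 38, 13 → 5 + 4 + 2 + 1 = 12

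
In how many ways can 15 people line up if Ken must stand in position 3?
Fix one position: (15-1)! = 87178291200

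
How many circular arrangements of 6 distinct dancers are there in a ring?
Circular: fix one position, arrange the rest. (6-1)! = 120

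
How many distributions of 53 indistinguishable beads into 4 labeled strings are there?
C(53+4-1, 4-1) = C(56, 3) = 27720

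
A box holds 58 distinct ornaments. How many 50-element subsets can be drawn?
C(58,50) = 58!/(50!×8!) = 1916797311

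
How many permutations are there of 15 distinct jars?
15! = 1307674368000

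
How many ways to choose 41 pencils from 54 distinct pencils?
C(54,41) = 54!/(41!×13!) = 1108176102180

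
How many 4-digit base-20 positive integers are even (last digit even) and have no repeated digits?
Last∈{0,2,4,6,8,10,12,14,16,18}. Last=0: 5814. Last nonzero: 9×18×P(18,2) = 49572. Total = 55386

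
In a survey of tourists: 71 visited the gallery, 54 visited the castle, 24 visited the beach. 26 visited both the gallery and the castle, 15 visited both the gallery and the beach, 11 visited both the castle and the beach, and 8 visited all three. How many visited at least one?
|A∪B∪C| = 71+54+24-26-15-11+8 = 105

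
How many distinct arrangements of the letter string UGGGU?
5! / (3! × 2!) = 10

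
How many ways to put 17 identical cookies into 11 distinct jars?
C(17+11-1, 11-1) = C(27, 10) = 8436285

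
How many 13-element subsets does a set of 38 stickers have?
C(38,13) = 38!/(13!×25!) = 5414950296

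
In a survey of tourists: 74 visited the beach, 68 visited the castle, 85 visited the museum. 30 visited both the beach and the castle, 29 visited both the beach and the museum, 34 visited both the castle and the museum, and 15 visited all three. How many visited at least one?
|A∪B∪C| = 74+68+85-30-29-34+15 = 149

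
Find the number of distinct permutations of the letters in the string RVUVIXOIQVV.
11! / (1! × 1! × 4! × 1! × 2! × 1! × 1!) = 831600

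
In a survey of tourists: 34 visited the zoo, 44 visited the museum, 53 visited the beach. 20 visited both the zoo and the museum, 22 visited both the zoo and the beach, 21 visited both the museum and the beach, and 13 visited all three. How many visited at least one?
|A∪B∪C| = 34+44+53-20-22-21+13 = 81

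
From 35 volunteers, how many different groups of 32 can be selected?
C(35,32) = 35!/(32!×3!) = 6545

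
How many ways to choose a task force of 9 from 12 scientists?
C(12,9) = 12!/(9!×3!) = 220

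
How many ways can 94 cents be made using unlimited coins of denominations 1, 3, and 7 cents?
Coefficient of x^94 in 1/(1-x^1) · 1/(1-x^3) · 1/(1-x^7). Case on j = number of 7-cent coins (j = 0..13); remainder r = 94 - 7j is made from {1,3} in ⌊r/3⌋+1 ways. r = 94, 87, 80, 73, 66, 59, 52, 45, 38, 31, 24, 17, 10, 3 → 32 + 30 + 27 + 25 + 23 + 20 + 18 + 16 + 13 + 11 + 9 + 6 + 4 + 2 = 236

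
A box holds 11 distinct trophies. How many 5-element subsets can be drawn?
C(11,5) = 11!/(5!×6!) = 462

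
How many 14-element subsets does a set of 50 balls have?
C(50,14) = 50!/(14!×36!) = 937845656300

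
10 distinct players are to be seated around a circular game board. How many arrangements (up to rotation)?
Circular: fix one position, arrange the rest. (10-1)! = 362880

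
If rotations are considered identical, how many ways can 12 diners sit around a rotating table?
Circular: fix one position, arrange the rest. (12-1)! = 39916800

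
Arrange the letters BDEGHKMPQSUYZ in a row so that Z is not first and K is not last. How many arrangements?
By inclusion-exclusion: 13! - 2×(13-1)! + (13-2)! = 6227020800 - 958003200 + 39916800 = 5308934400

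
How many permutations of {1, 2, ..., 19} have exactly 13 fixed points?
Choose the 13 fixed points C(19,13) = 27132, derange the rest: !6 = Σ_{j=0}^{6} (-1)^j·6!/j! = 720 - 720 + 360 - 120 + 30 - 6 + 1 = 265. Product = 27132 × 265 = 7189980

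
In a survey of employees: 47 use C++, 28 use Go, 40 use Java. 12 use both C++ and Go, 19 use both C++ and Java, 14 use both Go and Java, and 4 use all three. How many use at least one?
|A∪B∪C| = 47+28+40-12-19-14+4 = 74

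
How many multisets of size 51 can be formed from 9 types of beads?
C(51+9-1, 9-1) = C(59, 8) = 2217471399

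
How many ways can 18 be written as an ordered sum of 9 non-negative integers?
C(18+9-1, 9-1) = C(26, 8) = 1562275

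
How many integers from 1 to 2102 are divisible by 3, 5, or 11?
⌊2102/3⌋+⌊2102/5⌋+⌊2102/11⌋ - ⌊2102/15⌋-⌊2102/33⌋-⌊2102/55⌋ + ⌊2102/165⌋ = 700+420+191 - 140-63-38 + 12 = 1082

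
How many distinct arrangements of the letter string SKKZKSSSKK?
10! / (1! × 5! × 4!) = 1260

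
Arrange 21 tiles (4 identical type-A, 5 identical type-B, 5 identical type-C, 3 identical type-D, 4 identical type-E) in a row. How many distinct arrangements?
21! / (4! × 5! × 5! × 3! × 4!) = 1026615189600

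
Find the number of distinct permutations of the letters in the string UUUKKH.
6! / (2! × 3! × 1!) = 60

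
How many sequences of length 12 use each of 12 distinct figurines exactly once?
12! = 479001600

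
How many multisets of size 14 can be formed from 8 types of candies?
C(14+8-1, 8-1) = C(21, 7) = 116280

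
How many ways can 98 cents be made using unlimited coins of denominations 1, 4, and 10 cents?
Coefficient of x^98 in 1/(1-x^1) · 1/(1-x^4) · 1/(1-x^10). Case on j = number of 10-cent coins (j = 0..9); remainder r = 98 - 10j is made from {1,4} in ⌊r/4⌋+1 ways. r = 98, 88, 78, 68, 58, 48, 38, 28, 18, 8 → 25 + 23 + 20 + 18 + 15 + 13 + 10 + 8 + 5 + 3 = 140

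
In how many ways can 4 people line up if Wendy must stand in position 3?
Fix one position: (4-1)! = 6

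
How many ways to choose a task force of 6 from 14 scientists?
C(14,6) = 14!/(6!×8!) = 3003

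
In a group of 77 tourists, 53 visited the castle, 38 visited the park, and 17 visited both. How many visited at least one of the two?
|A∪B| = |A| + |B| - |A∩B| = 53 + 38 - 17 = 74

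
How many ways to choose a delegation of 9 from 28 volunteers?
C(28,9) = 28!/(9!×19!) = 6906900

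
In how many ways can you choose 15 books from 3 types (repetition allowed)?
C(15+3-1, 3-1) = C(17, 2) = 136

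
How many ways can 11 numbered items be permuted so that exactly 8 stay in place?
Choose the 8 fixed points C(11,8) = 165, derange the rest: !3 = Σ_{j=0}^{3} (-1)^j·3!/j! = 6 - 6 + 3 - 1 = 2. Product = 165 × 2 = 330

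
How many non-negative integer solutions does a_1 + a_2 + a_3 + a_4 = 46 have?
C(46+4-1, 4-1) = C(49, 3) = 18424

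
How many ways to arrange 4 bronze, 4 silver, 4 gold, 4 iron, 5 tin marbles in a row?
21! / (4! × 4! × 4! × 4! × 5!) = 1283268987000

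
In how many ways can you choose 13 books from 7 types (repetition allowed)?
C(13+7-1, 7-1) = C(19, 6) = 27132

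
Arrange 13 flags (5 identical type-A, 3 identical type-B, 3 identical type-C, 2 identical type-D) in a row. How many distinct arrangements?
13! / (5! × 3! × 3! × 2!) = 720720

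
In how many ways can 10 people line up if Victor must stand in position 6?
Fix one position: (10-1)! = 362880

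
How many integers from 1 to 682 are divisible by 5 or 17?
⌊682/5⌋ + ⌊682/17⌋ - ⌊682/85⌋ = 136 + 40 - 8 = 168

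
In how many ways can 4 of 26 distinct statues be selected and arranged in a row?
P(26,4) = 26!/(26-4)! = 358800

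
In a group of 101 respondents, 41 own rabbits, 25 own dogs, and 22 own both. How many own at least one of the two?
|A∪B| = |A| + |B| - |A∩B| = 41 + 25 - 22 = 44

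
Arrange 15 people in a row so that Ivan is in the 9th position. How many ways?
Fix one position: (15-1)! = 87178291200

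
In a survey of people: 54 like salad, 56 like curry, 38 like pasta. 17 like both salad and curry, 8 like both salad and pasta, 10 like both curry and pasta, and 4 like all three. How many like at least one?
|A∪B∪C| = 54+56+38-17-8-10+4 = 117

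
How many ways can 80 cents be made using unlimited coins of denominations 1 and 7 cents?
Coefficient of x^80 in 1/(1-x^1) · 1/(1-x^7). Use j coins of 7 for j = 0..⌊80/7⌋ = 11, the rest in 1s: 11 + 1 = 12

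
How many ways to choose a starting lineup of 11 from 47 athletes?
C(47,11) = 47!/(11!×36!) = 17417133617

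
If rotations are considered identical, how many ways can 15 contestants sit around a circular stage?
Circular: fix one position, arrange the rest. (15-1)! = 87178291200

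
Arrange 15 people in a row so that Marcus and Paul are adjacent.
Treat as block: (15-1)! × 2! = 87178291200 × 2 = 174356582400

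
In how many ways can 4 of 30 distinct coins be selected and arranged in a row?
P(30,4) = 30!/(30-4)! = 657720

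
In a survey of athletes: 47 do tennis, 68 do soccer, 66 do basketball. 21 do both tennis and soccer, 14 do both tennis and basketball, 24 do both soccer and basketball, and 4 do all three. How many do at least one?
|A∪B∪C| = 47+68+66-21-14-24+4 = 126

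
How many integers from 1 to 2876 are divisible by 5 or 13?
⌊2876/5⌋ + ⌊2876/13⌋ - ⌊2876/65⌋ = 575 + 221 - 44 = 752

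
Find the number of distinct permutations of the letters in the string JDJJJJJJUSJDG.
13! / (8! × 2! × 1! × 1! × 1!) = 77220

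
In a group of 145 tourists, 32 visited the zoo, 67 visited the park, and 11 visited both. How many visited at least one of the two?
|A∪B| = |A| + |B| - |A∩B| = 32 + 67 - 11 = 88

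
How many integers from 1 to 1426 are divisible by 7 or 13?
⌊1426/7⌋ + ⌊1426/13⌋ - ⌊1426/91⌋ = 203 + 109 - 15 = 297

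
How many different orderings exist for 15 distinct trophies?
15! = 1307674368000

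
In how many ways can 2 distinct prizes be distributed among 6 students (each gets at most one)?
P(6,2) = 6!/(6-2)! = 30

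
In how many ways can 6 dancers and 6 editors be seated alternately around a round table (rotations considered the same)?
Fix one of the dancers: (6-1)! ways for the remaining dancers, × 6! ways for the editors = 120 × 720 = 86400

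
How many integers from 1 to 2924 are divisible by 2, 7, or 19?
⌊2924/2⌋+⌊2924/7⌋+⌊2924/19⌋ - ⌊2924/14⌋-⌊2924/38⌋-⌊2924/133⌋ + ⌊2924/266⌋ = 1462+417+153 - 208-76-21 + 10 = 1737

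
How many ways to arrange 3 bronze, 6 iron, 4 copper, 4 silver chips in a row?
17! / (3! × 6! × 4! × 4!) = 142942800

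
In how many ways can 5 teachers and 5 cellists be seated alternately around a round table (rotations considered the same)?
Fix one of the teachers: (5-1)! ways for the remaining teachers, × 5! ways for the cellists = 24 × 120 = 2880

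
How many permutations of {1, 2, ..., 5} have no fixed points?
!5 = Σ_{j=0}^{5} (-1)^j·5!/j! = 120 - 120 + 60 - 20 + 5 - 1 = 44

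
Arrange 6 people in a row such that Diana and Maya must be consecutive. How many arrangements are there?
Treat the 2 as one block: (6-2+1)! × 2! = 120 × 2 = 240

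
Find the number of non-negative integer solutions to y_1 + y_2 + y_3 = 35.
C(35+3-1, 3-1) = C(37, 2) = 666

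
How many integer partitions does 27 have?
Pentagonal recurrence p(n) = p(n-1) + p(n-2) - p(n-5) - p(n-7) + p(n-12) + p(n-15) - ... gives p(0..26) = 1, 1, 2, 3, 5, 7, 11, 15, 22, 30, 42, 56, 77, 101, 135, 176, 231, 297, 385, 490, 627, 792, 1002, 1255, 1575, 1958, 2436. p(27) = p(26) + p(25) - p(22) - p(20) + p(15) + p(12) - p(5) - p(1) = 2436 + 1958 - 1002 - 627 + 176 + 77 - 7 - 1 = 3010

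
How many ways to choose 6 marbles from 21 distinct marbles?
C(21,6) = 21!/(6!×15!) = 54264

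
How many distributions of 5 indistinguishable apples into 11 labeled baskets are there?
C(5+11-1, 11-1) = C(15, 10) = 3003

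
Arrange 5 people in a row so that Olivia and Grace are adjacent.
Treat as block: (5-1)! × 2! = 24 × 2 = 48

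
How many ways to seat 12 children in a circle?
Circular: fix one position, arrange the rest. (12-1)! = 39916800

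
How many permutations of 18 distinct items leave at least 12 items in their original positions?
Exactly j fixed points: C(18,j)·!(18-j); sum over j ≥ 12 (derangement numbers via !m = (m-1)·(!(m-1) + !(m-2)): !0..!6 = 1, 0, 1, 2, 9, 44, 265). Σ_{j=12}^{18} C(18,j)·!(18-j) = C(18,12)·!6 + C(18,13)·!5 + C(18,14)·!4 + C(18,15)·!3 + C(18,16)·!2 + C(18,17)·!1 + C(18,18)·!0 = 18564·265 + 8568·44 + 3060·9 + 816·2 + 153·1 + 18·0 + 1·1 = 5325778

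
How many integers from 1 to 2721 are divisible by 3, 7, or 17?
⌊2721/3⌋+⌊2721/7⌋+⌊2721/17⌋ - ⌊2721/21⌋-⌊2721/51⌋-⌊2721/119⌋ + ⌊2721/357⌋ = 907+388+160 - 129-53-22 + 7 = 1258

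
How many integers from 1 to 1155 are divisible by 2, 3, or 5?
⌊1155/2⌋+⌊1155/3⌋+⌊1155/5⌋ - ⌊1155/6⌋-⌊1155/10⌋-⌊1155/15⌋ + ⌊1155/30⌋ = 577+385+231 - 192-115-77 + 38 = 847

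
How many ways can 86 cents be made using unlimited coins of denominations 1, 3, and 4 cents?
Coefficient of x^86 in 1/(1-x^1) · 1/(1-x^3) · 1/(1-x^4). Case on j = number of 4-cent coins (j = 0..21); remainder r = 86 - 4j is made from {1,3} in ⌊r/3⌋+1 ways. r = 86, 82, 78, 74, 70, 66, 62, 58, 54, 50, 46, 42, 38, 34, 30, 26, 22, 18, 14, 10, 6, 2 → 29 + 28 + 27 + 25 + 24 + 23 + 21 + 20 + 19 + 17 + 16 + 15 + 13 + 12 + 11 + 9 + 8 + 7 + 5 + 4 + 3 + 1 = 337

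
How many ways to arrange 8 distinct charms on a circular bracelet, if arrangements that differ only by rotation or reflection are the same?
(8-1)!/2 = 5040/2 = 2520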